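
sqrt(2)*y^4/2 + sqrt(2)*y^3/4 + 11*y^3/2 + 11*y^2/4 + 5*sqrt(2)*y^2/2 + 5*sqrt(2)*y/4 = y*(y + 1/2)*(y + 5*sqrt(2))*(sqrt(2)*y/2 + 1/2)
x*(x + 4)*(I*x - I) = I*x^3 + 3*I*x^2 - 4*I*x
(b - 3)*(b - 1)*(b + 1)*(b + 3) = b^4 - 10*b^2 + 9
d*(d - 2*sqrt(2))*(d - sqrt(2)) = d^3 - 3*sqrt(2)*d^2 + 4*d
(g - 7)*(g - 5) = g^2 - 12*g + 35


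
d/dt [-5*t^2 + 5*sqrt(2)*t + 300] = -10*t + 5*sqrt(2)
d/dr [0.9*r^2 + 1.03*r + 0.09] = 1.8*r + 1.03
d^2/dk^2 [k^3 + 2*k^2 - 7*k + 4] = 6*k + 4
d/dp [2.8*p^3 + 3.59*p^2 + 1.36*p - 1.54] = 8.4*p^2 + 7.18*p + 1.36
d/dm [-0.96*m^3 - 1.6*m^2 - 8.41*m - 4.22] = -2.88*m^2 - 3.2*m - 8.41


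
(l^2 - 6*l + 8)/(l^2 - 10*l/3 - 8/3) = 3*(l - 2)/(3*l + 2)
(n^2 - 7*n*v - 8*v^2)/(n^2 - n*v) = (n^2 - 7*n*v - 8*v^2)/(n*(n - v))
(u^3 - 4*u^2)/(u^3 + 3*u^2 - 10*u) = u*(u - 4)/(u^2 + 3*u - 10)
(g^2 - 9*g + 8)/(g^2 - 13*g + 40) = (g - 1)/(g - 5)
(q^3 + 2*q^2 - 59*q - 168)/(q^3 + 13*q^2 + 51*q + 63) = (q - 8)/(q + 3)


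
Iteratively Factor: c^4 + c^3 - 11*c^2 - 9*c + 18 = (c + 3)*(c^3 - 2*c^2 - 5*c + 6) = (c - 3)*(c + 3)*(c^2 + c - 2) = (c - 3)*(c - 1)*(c + 3)*(c + 2)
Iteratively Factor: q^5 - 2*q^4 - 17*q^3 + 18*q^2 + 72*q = (q + 2)*(q^4 - 4*q^3 - 9*q^2 + 36*q) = q*(q + 2)*(q^3 - 4*q^2 - 9*q + 36) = q*(q - 4)*(q + 2)*(q^2 - 9) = q*(q - 4)*(q + 2)*(q + 3)*(q - 3)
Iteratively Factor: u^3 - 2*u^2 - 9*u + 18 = (u + 3)*(u^2 - 5*u + 6) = (u - 3)*(u + 3)*(u - 2)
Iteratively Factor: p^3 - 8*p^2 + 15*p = (p)*(p^2 - 8*p + 15) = p*(p - 5)*(p - 3)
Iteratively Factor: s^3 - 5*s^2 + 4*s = (s - 1)*(s^2 - 4*s) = (s - 4)*(s - 1)*(s)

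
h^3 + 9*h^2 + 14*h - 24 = (h - 1)*(h + 4)*(h + 6)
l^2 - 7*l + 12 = (l - 4)*(l - 3)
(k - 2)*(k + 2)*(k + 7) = k^3 + 7*k^2 - 4*k - 28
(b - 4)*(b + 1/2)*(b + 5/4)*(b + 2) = b^4 - b^3/4 - 87*b^2/8 - 61*b/4 - 5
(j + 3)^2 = j^2 + 6*j + 9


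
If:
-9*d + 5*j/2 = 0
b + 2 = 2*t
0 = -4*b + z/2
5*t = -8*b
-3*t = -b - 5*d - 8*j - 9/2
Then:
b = -10/21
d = -365/7098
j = -219/1183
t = 16/21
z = -80/21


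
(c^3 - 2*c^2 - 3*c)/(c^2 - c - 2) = c*(c - 3)/(c - 2)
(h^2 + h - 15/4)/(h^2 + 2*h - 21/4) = (2*h + 5)/(2*h + 7)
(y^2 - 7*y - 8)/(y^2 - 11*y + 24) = (y + 1)/(y - 3)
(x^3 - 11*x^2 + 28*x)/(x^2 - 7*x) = x - 4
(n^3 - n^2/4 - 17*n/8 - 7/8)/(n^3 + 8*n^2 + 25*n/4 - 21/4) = (8*n^3 - 2*n^2 - 17*n - 7)/(2*(4*n^3 + 32*n^2 + 25*n - 21))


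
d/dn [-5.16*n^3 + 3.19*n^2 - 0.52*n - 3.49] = -15.48*n^2 + 6.38*n - 0.52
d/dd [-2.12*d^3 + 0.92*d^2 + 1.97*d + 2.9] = -6.36*d^2 + 1.84*d + 1.97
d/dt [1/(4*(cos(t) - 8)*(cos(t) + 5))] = (2*cos(t) - 3)*sin(t)/(4*(cos(t) - 8)^2*(cos(t) + 5)^2)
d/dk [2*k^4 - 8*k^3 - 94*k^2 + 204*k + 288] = 8*k^3 - 24*k^2 - 188*k + 204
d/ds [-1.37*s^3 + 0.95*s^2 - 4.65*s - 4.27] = -4.11*s^2 + 1.9*s - 4.65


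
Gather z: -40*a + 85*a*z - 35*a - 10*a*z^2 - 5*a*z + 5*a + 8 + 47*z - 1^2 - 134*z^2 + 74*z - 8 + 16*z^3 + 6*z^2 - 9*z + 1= -70*a + 16*z^3 + z^2*(-10*a - 128) + z*(80*a + 112)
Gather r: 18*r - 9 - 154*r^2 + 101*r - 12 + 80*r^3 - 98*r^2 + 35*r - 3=80*r^3 - 252*r^2 + 154*r - 24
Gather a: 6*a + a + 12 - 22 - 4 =7*a - 14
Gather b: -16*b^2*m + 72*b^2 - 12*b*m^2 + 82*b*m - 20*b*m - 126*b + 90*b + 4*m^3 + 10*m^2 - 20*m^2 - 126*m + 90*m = b^2*(72 - 16*m) + b*(-12*m^2 + 62*m - 36) + 4*m^3 - 10*m^2 - 36*m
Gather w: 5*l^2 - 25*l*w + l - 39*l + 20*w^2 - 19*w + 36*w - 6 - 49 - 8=5*l^2 - 38*l + 20*w^2 + w*(17 - 25*l) - 63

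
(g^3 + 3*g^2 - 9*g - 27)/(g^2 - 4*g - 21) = (g^2 - 9)/(g - 7)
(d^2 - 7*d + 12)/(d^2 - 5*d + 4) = (d - 3)/(d - 1)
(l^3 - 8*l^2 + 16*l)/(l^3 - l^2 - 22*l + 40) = l*(l - 4)/(l^2 + 3*l - 10)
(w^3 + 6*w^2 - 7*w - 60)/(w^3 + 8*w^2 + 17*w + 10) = (w^2 + w - 12)/(w^2 + 3*w + 2)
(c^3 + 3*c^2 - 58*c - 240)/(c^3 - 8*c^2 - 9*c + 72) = (c^2 + 11*c + 30)/(c^2 - 9)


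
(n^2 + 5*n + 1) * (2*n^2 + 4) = 2*n^4 + 10*n^3 + 6*n^2 + 20*n + 4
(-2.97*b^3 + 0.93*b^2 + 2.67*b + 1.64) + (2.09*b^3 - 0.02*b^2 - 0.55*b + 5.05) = -0.88*b^3 + 0.91*b^2 + 2.12*b + 6.69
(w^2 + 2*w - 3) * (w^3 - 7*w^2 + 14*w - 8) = w^5 - 5*w^4 - 3*w^3 + 41*w^2 - 58*w + 24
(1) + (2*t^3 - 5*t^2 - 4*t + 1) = 2*t^3 - 5*t^2 - 4*t + 2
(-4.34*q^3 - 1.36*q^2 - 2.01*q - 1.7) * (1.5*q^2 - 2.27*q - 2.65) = -6.51*q^5 + 7.8118*q^4 + 11.5732*q^3 + 5.6167*q^2 + 9.1855*q + 4.505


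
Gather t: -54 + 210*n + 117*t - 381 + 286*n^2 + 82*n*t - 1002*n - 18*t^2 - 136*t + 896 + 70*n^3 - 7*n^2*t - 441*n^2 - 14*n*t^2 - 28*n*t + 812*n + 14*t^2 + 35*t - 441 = 70*n^3 - 155*n^2 + 20*n + t^2*(-14*n - 4) + t*(-7*n^2 + 54*n + 16) + 20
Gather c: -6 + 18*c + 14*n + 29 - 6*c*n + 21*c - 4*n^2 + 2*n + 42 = c*(39 - 6*n) - 4*n^2 + 16*n + 65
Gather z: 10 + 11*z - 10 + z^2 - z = z^2 + 10*z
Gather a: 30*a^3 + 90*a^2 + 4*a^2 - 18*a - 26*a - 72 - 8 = 30*a^3 + 94*a^2 - 44*a - 80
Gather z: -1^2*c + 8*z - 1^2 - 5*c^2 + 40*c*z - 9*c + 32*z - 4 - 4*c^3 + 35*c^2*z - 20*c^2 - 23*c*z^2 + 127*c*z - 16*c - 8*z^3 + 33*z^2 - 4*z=-4*c^3 - 25*c^2 - 26*c - 8*z^3 + z^2*(33 - 23*c) + z*(35*c^2 + 167*c + 36) - 5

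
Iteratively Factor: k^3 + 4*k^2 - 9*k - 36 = (k - 3)*(k^2 + 7*k + 12) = (k - 3)*(k + 4)*(k + 3)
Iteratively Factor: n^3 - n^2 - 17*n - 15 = (n + 3)*(n^2 - 4*n - 5) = (n - 5)*(n + 3)*(n + 1)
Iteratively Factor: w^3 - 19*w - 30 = (w - 5)*(w^2 + 5*w + 6) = (w - 5)*(w + 3)*(w + 2)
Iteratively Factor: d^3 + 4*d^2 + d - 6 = (d + 3)*(d^2 + d - 2) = (d + 2)*(d + 3)*(d - 1)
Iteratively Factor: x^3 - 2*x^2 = (x)*(x^2 - 2*x) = x^2*(x - 2)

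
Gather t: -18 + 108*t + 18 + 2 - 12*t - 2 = 96*t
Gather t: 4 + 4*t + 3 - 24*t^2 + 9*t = -24*t^2 + 13*t + 7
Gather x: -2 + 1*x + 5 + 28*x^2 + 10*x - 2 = 28*x^2 + 11*x + 1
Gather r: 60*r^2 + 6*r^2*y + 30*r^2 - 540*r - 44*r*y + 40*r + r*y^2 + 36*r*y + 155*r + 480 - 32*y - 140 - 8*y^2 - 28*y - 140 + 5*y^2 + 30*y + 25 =r^2*(6*y + 90) + r*(y^2 - 8*y - 345) - 3*y^2 - 30*y + 225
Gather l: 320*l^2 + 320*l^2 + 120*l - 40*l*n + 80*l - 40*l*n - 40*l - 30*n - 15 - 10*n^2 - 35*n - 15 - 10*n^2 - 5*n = 640*l^2 + l*(160 - 80*n) - 20*n^2 - 70*n - 30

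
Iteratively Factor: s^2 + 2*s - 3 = (s - 1)*(s + 3)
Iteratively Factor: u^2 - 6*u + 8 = (u - 2)*(u - 4)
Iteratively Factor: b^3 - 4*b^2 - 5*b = (b + 1)*(b^2 - 5*b) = (b - 5)*(b + 1)*(b)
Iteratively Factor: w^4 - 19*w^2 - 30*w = (w + 2)*(w^3 - 2*w^2 - 15*w) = (w - 5)*(w + 2)*(w^2 + 3*w) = (w - 5)*(w + 2)*(w + 3)*(w)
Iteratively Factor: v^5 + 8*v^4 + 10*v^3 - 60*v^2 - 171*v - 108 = (v + 3)*(v^4 + 5*v^3 - 5*v^2 - 45*v - 36) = (v + 3)^2*(v^3 + 2*v^2 - 11*v - 12) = (v + 1)*(v + 3)^2*(v^2 + v - 12) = (v + 1)*(v + 3)^2*(v + 4)*(v - 3)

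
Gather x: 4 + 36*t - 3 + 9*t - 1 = 45*t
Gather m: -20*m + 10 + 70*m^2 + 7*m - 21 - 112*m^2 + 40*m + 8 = -42*m^2 + 27*m - 3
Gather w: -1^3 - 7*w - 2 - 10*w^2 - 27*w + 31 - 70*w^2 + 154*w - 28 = -80*w^2 + 120*w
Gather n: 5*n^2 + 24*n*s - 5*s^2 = 5*n^2 + 24*n*s - 5*s^2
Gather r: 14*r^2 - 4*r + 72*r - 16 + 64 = 14*r^2 + 68*r + 48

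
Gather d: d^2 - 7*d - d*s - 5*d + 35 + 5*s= d^2 + d*(-s - 12) + 5*s + 35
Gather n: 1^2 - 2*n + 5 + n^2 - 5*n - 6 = n^2 - 7*n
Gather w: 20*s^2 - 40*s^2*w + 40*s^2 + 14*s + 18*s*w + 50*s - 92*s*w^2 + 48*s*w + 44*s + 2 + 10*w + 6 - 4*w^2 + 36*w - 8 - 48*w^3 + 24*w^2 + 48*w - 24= 60*s^2 + 108*s - 48*w^3 + w^2*(20 - 92*s) + w*(-40*s^2 + 66*s + 94) - 24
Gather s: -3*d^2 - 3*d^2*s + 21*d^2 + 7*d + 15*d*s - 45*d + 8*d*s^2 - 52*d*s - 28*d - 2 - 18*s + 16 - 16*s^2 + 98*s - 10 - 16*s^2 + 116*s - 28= 18*d^2 - 66*d + s^2*(8*d - 32) + s*(-3*d^2 - 37*d + 196) - 24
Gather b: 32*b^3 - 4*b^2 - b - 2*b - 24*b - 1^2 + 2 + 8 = 32*b^3 - 4*b^2 - 27*b + 9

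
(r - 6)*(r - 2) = r^2 - 8*r + 12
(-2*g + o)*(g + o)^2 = -2*g^3 - 3*g^2*o + o^3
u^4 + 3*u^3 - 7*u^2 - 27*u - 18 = (u - 3)*(u + 1)*(u + 2)*(u + 3)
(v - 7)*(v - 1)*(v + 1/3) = v^3 - 23*v^2/3 + 13*v/3 + 7/3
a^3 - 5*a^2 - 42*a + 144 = (a - 8)*(a - 3)*(a + 6)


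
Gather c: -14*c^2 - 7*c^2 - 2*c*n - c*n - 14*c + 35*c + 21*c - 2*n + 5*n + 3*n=-21*c^2 + c*(42 - 3*n) + 6*n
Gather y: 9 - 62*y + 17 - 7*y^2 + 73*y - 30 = -7*y^2 + 11*y - 4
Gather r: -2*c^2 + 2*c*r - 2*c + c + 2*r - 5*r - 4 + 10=-2*c^2 - c + r*(2*c - 3) + 6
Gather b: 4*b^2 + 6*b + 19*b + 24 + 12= 4*b^2 + 25*b + 36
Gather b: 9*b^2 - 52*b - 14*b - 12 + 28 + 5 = 9*b^2 - 66*b + 21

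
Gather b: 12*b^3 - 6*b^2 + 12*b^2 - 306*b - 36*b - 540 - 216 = 12*b^3 + 6*b^2 - 342*b - 756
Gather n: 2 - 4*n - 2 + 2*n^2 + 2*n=2*n^2 - 2*n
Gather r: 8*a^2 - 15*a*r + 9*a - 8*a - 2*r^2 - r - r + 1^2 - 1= 8*a^2 + a - 2*r^2 + r*(-15*a - 2)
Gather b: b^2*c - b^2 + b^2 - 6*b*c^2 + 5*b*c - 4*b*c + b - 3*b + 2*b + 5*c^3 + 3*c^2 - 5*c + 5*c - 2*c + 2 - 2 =b^2*c + b*(-6*c^2 + c) + 5*c^3 + 3*c^2 - 2*c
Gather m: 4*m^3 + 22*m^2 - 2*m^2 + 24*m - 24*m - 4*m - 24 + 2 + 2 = 4*m^3 + 20*m^2 - 4*m - 20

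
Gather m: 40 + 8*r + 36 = 8*r + 76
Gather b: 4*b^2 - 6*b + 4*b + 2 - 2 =4*b^2 - 2*b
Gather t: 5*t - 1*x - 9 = 5*t - x - 9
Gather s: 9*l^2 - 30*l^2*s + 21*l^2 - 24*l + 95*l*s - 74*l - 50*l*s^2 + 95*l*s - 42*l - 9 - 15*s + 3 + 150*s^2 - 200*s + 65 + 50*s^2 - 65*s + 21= 30*l^2 - 140*l + s^2*(200 - 50*l) + s*(-30*l^2 + 190*l - 280) + 80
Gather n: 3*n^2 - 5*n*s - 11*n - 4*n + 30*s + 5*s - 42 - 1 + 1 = 3*n^2 + n*(-5*s - 15) + 35*s - 42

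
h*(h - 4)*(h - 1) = h^3 - 5*h^2 + 4*h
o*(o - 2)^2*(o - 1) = o^4 - 5*o^3 + 8*o^2 - 4*o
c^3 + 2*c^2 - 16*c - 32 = (c - 4)*(c + 2)*(c + 4)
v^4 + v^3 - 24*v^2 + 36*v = v*(v - 3)*(v - 2)*(v + 6)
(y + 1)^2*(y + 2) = y^3 + 4*y^2 + 5*y + 2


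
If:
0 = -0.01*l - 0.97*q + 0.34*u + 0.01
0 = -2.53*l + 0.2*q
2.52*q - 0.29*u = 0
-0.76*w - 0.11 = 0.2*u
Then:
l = -0.00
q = -0.01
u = -0.04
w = -0.13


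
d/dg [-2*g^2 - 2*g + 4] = -4*g - 2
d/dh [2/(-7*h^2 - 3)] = 28*h/(7*h^2 + 3)^2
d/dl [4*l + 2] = 4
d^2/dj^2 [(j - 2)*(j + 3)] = 2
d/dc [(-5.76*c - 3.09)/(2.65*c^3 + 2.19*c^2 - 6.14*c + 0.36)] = (30.528*c^3 + 37.1799*c^2 + 13.5342*c - 21.0462)/(7.0225*c^6 + 11.607*c^5 - 27.7459*c^4 - 24.9852*c^3 + 39.2764*c^2 - 4.4208*c + 0.1296)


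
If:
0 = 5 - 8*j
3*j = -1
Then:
No Solution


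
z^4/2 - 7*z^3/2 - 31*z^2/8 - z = z*(z/2 + 1/4)*(z - 8)*(z + 1/2)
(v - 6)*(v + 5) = v^2 - v - 30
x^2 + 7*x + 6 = (x + 1)*(x + 6)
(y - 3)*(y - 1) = y^2 - 4*y + 3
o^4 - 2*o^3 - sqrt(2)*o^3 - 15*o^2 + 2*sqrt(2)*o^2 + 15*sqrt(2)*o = o*(o - 5)*(o + 3)*(o - sqrt(2))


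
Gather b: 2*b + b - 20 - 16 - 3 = 3*b - 39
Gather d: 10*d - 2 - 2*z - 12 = 10*d - 2*z - 14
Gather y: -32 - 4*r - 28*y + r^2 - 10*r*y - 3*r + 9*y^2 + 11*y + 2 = r^2 - 7*r + 9*y^2 + y*(-10*r - 17) - 30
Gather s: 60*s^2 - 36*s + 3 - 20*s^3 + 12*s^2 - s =-20*s^3 + 72*s^2 - 37*s + 3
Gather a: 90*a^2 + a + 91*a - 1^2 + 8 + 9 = 90*a^2 + 92*a + 16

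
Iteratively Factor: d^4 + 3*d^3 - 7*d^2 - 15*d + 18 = (d - 2)*(d^3 + 5*d^2 + 3*d - 9) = (d - 2)*(d - 1)*(d^2 + 6*d + 9) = (d - 2)*(d - 1)*(d + 3)*(d + 3)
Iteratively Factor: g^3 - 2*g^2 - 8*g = (g)*(g^2 - 2*g - 8) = g*(g - 4)*(g + 2)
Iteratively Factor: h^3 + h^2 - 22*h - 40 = (h + 4)*(h^2 - 3*h - 10) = (h - 5)*(h + 4)*(h + 2)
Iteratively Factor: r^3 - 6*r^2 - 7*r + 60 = (r - 4)*(r^2 - 2*r - 15) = (r - 5)*(r - 4)*(r + 3)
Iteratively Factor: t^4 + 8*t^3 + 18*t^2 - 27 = (t + 3)*(t^3 + 5*t^2 + 3*t - 9) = (t + 3)^2*(t^2 + 2*t - 3) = (t + 3)^3*(t - 1)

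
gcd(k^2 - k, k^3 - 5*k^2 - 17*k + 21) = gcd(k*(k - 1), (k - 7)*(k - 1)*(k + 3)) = k - 1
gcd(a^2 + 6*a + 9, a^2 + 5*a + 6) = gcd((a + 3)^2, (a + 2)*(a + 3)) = a + 3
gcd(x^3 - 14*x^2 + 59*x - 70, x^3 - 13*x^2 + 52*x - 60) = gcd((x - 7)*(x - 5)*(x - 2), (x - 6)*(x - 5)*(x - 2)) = x^2 - 7*x + 10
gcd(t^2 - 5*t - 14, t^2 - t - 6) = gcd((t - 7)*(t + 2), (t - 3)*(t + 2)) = t + 2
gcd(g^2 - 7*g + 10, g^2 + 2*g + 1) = 1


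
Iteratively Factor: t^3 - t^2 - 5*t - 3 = (t - 3)*(t^2 + 2*t + 1) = (t - 3)*(t + 1)*(t + 1)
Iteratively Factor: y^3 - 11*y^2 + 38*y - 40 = (y - 4)*(y^2 - 7*y + 10) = (y - 5)*(y - 4)*(y - 2)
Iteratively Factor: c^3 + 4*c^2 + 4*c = (c)*(c^2 + 4*c + 4) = c*(c + 2)*(c + 2)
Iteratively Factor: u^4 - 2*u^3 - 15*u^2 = (u - 5)*(u^3 + 3*u^2) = u*(u - 5)*(u^2 + 3*u) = u^2*(u - 5)*(u + 3)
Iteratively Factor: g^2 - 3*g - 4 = (g + 1)*(g - 4)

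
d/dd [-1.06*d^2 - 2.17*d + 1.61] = -2.12*d - 2.17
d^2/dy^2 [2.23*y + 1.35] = 0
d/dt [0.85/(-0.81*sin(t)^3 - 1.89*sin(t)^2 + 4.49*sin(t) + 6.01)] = (2.0655*sin(t)^2 + 3.213*sin(t) - 3.8165)*cos(t)/(0.81*sin(t)^3 + 1.89*sin(t)^2 - 4.49*sin(t) - 6.01)^2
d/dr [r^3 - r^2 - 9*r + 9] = 3*r^2 - 2*r - 9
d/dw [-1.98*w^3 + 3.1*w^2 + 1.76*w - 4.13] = -5.94*w^2 + 6.2*w + 1.76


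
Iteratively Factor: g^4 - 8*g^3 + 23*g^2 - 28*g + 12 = (g - 3)*(g^3 - 5*g^2 + 8*g - 4) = (g - 3)*(g - 2)*(g^2 - 3*g + 2) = (g - 3)*(g - 2)^2*(g - 1)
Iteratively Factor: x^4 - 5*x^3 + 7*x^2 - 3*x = (x - 1)*(x^3 - 4*x^2 + 3*x) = (x - 3)*(x - 1)*(x^2 - x) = (x - 3)*(x - 1)^2*(x)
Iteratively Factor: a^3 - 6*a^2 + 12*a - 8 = (a - 2)*(a^2 - 4*a + 4) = (a - 2)^2*(a - 2)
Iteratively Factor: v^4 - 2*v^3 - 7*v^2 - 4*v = (v + 1)*(v^3 - 3*v^2 - 4*v) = v*(v + 1)*(v^2 - 3*v - 4) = v*(v - 4)*(v + 1)*(v + 1)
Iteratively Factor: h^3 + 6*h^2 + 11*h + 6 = (h + 1)*(h^2 + 5*h + 6) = (h + 1)*(h + 2)*(h + 3)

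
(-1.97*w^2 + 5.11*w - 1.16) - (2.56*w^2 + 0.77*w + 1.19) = -4.53*w^2 + 4.34*w - 2.35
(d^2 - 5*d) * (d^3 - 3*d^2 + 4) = d^5 - 8*d^4 + 15*d^3 + 4*d^2 - 20*d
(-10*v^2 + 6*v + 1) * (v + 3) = -10*v^3 - 24*v^2 + 19*v + 3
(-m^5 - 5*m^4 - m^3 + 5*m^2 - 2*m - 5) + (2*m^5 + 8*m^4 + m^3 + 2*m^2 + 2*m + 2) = m^5 + 3*m^4 + 7*m^2 - 3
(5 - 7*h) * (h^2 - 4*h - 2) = -7*h^3 + 33*h^2 - 6*h - 10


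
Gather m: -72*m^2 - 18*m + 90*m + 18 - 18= -72*m^2 + 72*m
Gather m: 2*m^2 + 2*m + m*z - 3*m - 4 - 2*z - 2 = 2*m^2 + m*(z - 1) - 2*z - 6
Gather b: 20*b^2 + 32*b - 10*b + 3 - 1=20*b^2 + 22*b + 2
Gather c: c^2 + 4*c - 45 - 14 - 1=c^2 + 4*c - 60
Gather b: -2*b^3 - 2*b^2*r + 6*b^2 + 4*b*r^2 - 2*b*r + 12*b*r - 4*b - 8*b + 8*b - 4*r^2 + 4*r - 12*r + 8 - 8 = -2*b^3 + b^2*(6 - 2*r) + b*(4*r^2 + 10*r - 4) - 4*r^2 - 8*r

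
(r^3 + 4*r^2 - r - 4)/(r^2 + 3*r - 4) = r + 1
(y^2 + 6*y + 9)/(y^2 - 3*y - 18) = (y + 3)/(y - 6)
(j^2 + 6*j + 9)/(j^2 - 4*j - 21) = (j + 3)/(j - 7)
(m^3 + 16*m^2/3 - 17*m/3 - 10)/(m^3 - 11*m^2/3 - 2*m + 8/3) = (3*m^2 + 13*m - 30)/(3*m^2 - 14*m + 8)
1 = 1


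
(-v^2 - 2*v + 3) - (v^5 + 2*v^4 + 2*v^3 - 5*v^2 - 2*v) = -v^5 - 2*v^4 - 2*v^3 + 4*v^2 + 3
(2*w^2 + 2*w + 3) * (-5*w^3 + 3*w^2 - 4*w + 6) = -10*w^5 - 4*w^4 - 17*w^3 + 13*w^2 + 18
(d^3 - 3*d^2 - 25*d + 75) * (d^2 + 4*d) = d^5 + d^4 - 37*d^3 - 25*d^2 + 300*d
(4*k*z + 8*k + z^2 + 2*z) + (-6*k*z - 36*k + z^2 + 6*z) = -2*k*z - 28*k + 2*z^2 + 8*z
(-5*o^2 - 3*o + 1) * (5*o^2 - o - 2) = -25*o^4 - 10*o^3 + 18*o^2 + 5*o - 2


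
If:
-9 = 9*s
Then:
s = -1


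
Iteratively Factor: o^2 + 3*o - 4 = (o - 1)*(o + 4)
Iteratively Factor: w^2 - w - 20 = (w + 4)*(w - 5)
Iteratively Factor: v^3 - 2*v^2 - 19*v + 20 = (v - 5)*(v^2 + 3*v - 4) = (v - 5)*(v - 1)*(v + 4)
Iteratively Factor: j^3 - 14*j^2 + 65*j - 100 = (j - 4)*(j^2 - 10*j + 25) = (j - 5)*(j - 4)*(j - 5)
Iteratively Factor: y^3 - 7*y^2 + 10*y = (y - 5)*(y^2 - 2*y) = y*(y - 5)*(y - 2)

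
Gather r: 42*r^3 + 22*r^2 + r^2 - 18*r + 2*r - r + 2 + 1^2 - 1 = 42*r^3 + 23*r^2 - 17*r + 2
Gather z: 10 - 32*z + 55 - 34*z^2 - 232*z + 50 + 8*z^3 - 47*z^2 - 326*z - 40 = 8*z^3 - 81*z^2 - 590*z + 75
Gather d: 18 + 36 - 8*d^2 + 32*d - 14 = -8*d^2 + 32*d + 40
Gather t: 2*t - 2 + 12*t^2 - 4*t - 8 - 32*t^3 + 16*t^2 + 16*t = -32*t^3 + 28*t^2 + 14*t - 10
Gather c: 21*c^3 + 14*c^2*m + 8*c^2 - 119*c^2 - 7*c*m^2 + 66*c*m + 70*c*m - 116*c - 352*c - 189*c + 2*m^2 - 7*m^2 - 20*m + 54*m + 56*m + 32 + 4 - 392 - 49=21*c^3 + c^2*(14*m - 111) + c*(-7*m^2 + 136*m - 657) - 5*m^2 + 90*m - 405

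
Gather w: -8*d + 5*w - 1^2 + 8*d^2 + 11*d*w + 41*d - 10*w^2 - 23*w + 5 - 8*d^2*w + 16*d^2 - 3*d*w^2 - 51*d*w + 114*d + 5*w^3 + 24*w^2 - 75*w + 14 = 24*d^2 + 147*d + 5*w^3 + w^2*(14 - 3*d) + w*(-8*d^2 - 40*d - 93) + 18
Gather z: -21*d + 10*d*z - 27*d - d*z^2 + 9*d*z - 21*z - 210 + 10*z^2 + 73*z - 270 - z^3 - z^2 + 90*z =-48*d - z^3 + z^2*(9 - d) + z*(19*d + 142) - 480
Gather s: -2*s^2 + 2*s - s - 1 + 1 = -2*s^2 + s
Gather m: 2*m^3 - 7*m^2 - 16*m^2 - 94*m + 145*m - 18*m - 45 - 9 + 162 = 2*m^3 - 23*m^2 + 33*m + 108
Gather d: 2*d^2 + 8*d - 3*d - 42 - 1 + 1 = 2*d^2 + 5*d - 42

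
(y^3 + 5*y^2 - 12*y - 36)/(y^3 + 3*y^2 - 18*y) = (y + 2)/y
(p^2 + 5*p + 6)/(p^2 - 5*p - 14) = (p + 3)/(p - 7)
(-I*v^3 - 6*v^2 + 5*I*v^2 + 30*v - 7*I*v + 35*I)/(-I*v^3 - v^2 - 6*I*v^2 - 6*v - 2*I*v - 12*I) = (v^2 - v*(5 + 7*I) + 35*I)/(v^2 + 2*v*(3 - I) - 12*I)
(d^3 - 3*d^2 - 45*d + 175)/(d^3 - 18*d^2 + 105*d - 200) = (d + 7)/(d - 8)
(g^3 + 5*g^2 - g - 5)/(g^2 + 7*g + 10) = (g^2 - 1)/(g + 2)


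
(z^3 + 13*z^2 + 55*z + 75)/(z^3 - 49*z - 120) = (z + 5)/(z - 8)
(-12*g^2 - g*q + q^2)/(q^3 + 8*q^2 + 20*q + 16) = (-12*g^2 - g*q + q^2)/(q^3 + 8*q^2 + 20*q + 16)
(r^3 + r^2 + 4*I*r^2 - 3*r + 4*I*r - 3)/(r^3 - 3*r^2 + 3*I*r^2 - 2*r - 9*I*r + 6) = (r^2 + r*(1 + 3*I) + 3*I)/(r^2 + r*(-3 + 2*I) - 6*I)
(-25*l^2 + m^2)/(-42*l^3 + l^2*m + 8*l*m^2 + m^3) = (-25*l^2 + m^2)/(-42*l^3 + l^2*m + 8*l*m^2 + m^3)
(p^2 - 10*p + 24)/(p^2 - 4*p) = (p - 6)/p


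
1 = 1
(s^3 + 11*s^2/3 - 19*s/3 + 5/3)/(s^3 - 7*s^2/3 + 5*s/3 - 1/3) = (s + 5)/(s - 1)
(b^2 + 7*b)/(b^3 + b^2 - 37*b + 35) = b/(b^2 - 6*b + 5)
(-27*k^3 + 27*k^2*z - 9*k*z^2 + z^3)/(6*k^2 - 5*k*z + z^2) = (9*k^2 - 6*k*z + z^2)/(-2*k + z)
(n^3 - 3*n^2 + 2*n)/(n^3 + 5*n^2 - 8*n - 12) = n*(n - 1)/(n^2 + 7*n + 6)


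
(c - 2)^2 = c^2 - 4*c + 4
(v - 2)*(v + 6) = v^2 + 4*v - 12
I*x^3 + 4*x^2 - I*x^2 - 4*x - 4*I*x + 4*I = (x - 2*I)^2*(I*x - I)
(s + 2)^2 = s^2 + 4*s + 4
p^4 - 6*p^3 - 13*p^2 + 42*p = p*(p - 7)*(p - 2)*(p + 3)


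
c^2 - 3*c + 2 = (c - 2)*(c - 1)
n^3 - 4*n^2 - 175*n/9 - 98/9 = (n - 7)*(n + 2/3)*(n + 7/3)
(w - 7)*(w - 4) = w^2 - 11*w + 28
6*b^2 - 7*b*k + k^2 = (-6*b + k)*(-b + k)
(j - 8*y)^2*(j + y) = j^3 - 15*j^2*y + 48*j*y^2 + 64*y^3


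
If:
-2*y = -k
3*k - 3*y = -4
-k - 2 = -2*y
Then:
No Solution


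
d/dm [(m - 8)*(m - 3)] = 2*m - 11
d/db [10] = 0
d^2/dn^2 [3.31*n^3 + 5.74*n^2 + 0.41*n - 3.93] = 19.86*n + 11.48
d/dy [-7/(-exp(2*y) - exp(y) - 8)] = (-14*exp(y) - 7)*exp(y)/(exp(2*y) + exp(y) + 8)^2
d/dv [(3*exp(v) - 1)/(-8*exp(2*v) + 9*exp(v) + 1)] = ((3*exp(v) - 1)*(16*exp(v) - 9) - 24*exp(2*v) + 27*exp(v) + 3)*exp(v)/(-8*exp(2*v) + 9*exp(v) + 1)^2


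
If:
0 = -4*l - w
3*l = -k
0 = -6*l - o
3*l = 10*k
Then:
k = 0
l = 0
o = 0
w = 0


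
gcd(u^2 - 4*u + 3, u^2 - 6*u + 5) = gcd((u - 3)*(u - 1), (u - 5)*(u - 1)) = u - 1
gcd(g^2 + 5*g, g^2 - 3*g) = g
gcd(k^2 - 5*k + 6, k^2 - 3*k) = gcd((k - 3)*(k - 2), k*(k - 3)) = k - 3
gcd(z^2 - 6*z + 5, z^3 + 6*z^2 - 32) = 1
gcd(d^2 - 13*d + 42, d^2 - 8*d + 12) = d - 6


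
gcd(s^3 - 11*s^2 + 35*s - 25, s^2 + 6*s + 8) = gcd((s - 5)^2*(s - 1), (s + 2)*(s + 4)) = 1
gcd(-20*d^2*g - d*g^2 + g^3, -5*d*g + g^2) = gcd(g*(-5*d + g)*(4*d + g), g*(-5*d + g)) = 5*d*g - g^2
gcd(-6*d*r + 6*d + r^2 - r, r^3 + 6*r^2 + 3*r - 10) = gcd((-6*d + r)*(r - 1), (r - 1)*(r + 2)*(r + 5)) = r - 1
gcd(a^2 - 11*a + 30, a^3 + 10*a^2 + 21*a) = 1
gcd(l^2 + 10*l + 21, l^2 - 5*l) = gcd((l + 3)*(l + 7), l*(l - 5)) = 1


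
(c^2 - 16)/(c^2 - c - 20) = (c - 4)/(c - 5)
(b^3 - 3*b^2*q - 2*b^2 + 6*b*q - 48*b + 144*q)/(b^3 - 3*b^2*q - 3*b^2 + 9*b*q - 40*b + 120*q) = (b + 6)/(b + 5)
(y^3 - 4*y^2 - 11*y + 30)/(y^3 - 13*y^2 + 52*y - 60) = (y + 3)/(y - 6)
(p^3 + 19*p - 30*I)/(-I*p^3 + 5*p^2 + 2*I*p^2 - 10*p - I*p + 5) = (I*p^2 + 5*p - 6*I)/(p^2 - 2*p + 1)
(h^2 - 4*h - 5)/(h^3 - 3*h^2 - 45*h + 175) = (h + 1)/(h^2 + 2*h - 35)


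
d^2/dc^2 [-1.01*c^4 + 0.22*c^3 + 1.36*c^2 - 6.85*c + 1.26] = -12.12*c^2 + 1.32*c + 2.72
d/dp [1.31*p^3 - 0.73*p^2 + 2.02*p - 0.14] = 3.93*p^2 - 1.46*p + 2.02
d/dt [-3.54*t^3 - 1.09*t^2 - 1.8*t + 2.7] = -10.62*t^2 - 2.18*t - 1.8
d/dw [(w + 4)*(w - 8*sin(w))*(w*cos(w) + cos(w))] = -(w + 1)*(w + 4)*(8*cos(w) - 1)*cos(w) + (w + 1)*(w - 8*sin(w))*cos(w) - (w + 4)*(w - 8*sin(w))*(w*sin(w) - sqrt(2)*cos(w + pi/4))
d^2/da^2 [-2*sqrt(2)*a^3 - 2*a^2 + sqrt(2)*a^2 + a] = -12*sqrt(2)*a - 4 + 2*sqrt(2)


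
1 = 1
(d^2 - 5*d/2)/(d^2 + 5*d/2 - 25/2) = d/(d + 5)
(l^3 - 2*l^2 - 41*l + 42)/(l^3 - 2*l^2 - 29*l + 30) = (l^2 - l - 42)/(l^2 - l - 30)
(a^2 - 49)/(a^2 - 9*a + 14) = (a + 7)/(a - 2)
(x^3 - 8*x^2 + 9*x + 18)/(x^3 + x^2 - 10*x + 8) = (x^3 - 8*x^2 + 9*x + 18)/(x^3 + x^2 - 10*x + 8)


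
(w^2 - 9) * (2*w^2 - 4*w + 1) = 2*w^4 - 4*w^3 - 17*w^2 + 36*w - 9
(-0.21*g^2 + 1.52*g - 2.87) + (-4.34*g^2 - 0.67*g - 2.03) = -4.55*g^2 + 0.85*g - 4.9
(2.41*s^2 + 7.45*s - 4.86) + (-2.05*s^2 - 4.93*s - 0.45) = 0.36*s^2 + 2.52*s - 5.31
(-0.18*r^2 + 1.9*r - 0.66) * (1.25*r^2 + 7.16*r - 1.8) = -0.225*r^4 + 1.0862*r^3 + 13.103*r^2 - 8.1456*r + 1.188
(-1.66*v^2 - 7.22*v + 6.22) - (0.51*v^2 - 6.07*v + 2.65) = -2.17*v^2 - 1.15*v + 3.57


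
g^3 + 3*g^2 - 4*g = g*(g - 1)*(g + 4)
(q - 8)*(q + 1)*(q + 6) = q^3 - q^2 - 50*q - 48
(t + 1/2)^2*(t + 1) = t^3 + 2*t^2 + 5*t/4 + 1/4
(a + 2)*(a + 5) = a^2 + 7*a + 10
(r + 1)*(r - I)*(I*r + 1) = I*r^3 + 2*r^2 + I*r^2 + 2*r - I*r - I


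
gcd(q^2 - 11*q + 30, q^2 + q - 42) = q - 6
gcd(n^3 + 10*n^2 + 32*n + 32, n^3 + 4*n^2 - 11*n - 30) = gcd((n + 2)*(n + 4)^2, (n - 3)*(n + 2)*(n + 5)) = n + 2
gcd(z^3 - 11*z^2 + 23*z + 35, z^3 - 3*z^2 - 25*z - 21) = z^2 - 6*z - 7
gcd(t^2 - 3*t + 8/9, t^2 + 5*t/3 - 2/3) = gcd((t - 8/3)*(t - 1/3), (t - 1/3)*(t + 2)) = t - 1/3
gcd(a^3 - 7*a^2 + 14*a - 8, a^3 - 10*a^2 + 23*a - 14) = a^2 - 3*a + 2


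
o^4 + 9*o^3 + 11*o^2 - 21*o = o*(o - 1)*(o + 3)*(o + 7)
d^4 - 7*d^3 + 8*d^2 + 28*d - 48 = (d - 4)*(d - 3)*(d - 2)*(d + 2)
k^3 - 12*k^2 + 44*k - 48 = (k - 6)*(k - 4)*(k - 2)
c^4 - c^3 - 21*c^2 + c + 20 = (c - 5)*(c - 1)*(c + 1)*(c + 4)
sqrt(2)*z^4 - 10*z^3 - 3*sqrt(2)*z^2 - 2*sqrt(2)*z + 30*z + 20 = (z - 2)*(z + 1)*(z - 5*sqrt(2))*(sqrt(2)*z + sqrt(2))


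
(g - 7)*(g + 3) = g^2 - 4*g - 21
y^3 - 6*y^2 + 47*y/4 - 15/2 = (y - 5/2)*(y - 2)*(y - 3/2)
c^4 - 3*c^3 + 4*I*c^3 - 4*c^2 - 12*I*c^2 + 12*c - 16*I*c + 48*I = (c - 3)*(c - 2)*(c + 2)*(c + 4*I)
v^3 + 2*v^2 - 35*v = v*(v - 5)*(v + 7)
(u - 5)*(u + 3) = u^2 - 2*u - 15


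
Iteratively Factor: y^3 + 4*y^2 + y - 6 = (y + 3)*(y^2 + y - 2) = (y - 1)*(y + 3)*(y + 2)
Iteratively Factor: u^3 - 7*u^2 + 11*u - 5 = (u - 1)*(u^2 - 6*u + 5) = (u - 1)^2*(u - 5)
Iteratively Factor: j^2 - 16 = (j - 4)*(j + 4)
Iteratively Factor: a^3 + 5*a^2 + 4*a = (a + 1)*(a^2 + 4*a) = (a + 1)*(a + 4)*(a)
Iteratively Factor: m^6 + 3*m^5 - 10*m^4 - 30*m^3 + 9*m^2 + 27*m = (m - 3)*(m^5 + 6*m^4 + 8*m^3 - 6*m^2 - 9*m) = m*(m - 3)*(m^4 + 6*m^3 + 8*m^2 - 6*m - 9) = m*(m - 3)*(m + 3)*(m^3 + 3*m^2 - m - 3) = m*(m - 3)*(m + 1)*(m + 3)*(m^2 + 2*m - 3) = m*(m - 3)*(m - 1)*(m + 1)*(m + 3)*(m + 3)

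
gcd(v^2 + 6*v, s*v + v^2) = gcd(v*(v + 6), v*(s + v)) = v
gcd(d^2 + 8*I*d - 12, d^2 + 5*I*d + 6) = d + 6*I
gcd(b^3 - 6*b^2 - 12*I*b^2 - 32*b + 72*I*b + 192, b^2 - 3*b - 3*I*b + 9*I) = 1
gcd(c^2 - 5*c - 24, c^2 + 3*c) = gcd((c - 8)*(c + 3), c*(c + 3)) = c + 3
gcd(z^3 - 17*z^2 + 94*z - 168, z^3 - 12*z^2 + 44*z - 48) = z^2 - 10*z + 24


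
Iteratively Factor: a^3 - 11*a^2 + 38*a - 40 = (a - 4)*(a^2 - 7*a + 10) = (a - 5)*(a - 4)*(a - 2)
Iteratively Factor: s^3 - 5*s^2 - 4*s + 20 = (s + 2)*(s^2 - 7*s + 10) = (s - 2)*(s + 2)*(s - 5)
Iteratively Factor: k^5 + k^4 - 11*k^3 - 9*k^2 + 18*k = (k + 3)*(k^4 - 2*k^3 - 5*k^2 + 6*k) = k*(k + 3)*(k^3 - 2*k^2 - 5*k + 6) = k*(k - 1)*(k + 3)*(k^2 - k - 6) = k*(k - 1)*(k + 2)*(k + 3)*(k - 3)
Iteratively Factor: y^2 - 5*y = (y - 5)*(y)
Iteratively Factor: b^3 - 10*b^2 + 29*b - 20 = (b - 5)*(b^2 - 5*b + 4) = (b - 5)*(b - 4)*(b - 1)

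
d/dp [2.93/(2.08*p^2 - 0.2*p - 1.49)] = (0.586 - 12.1888*p)/(-2.08*p^2 + 0.2*p + 1.49)^2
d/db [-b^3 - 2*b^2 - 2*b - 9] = -3*b^2 - 4*b - 2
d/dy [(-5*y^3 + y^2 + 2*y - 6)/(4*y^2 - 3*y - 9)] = 2*(-10*y^4 + 15*y^3 + 62*y^2 + 15*y - 18)/(16*y^4 - 24*y^3 - 63*y^2 + 54*y + 81)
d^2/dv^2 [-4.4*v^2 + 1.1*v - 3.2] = -8.80000000000000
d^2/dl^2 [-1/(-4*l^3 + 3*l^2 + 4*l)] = 2*(3*l*(1 - 4*l)*(-4*l^2 + 3*l + 4) - 4*(-6*l^2 + 3*l + 2)^2)/(l^3*(-4*l^2 + 3*l + 4)^3)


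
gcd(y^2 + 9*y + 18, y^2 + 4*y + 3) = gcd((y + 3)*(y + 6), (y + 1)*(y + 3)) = y + 3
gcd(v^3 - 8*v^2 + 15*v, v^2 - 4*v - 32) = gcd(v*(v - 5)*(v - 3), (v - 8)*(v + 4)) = 1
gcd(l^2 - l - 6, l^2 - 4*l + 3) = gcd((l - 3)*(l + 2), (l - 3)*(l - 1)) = l - 3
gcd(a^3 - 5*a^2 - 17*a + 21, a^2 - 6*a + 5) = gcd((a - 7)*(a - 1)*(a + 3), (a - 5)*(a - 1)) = a - 1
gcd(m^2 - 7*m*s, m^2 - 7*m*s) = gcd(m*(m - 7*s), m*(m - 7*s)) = -m^2 + 7*m*s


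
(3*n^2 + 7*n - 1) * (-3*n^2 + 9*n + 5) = -9*n^4 + 6*n^3 + 81*n^2 + 26*n - 5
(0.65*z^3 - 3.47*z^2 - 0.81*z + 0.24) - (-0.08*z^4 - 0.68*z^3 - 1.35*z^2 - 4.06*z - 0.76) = 0.08*z^4 + 1.33*z^3 - 2.12*z^2 + 3.25*z + 1.0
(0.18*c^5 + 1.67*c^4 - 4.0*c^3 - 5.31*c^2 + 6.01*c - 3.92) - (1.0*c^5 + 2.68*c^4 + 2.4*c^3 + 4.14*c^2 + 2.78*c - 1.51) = -0.82*c^5 - 1.01*c^4 - 6.4*c^3 - 9.45*c^2 + 3.23*c - 2.41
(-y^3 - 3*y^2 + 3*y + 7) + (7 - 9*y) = -y^3 - 3*y^2 - 6*y + 14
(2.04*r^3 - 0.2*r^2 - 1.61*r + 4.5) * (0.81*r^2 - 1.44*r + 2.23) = 1.6524*r^5 - 3.0996*r^4 + 3.5331*r^3 + 5.5174*r^2 - 10.0703*r + 10.035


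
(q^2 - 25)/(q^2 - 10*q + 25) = (q + 5)/(q - 5)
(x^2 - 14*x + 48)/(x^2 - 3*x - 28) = (-x^2 + 14*x - 48)/(-x^2 + 3*x + 28)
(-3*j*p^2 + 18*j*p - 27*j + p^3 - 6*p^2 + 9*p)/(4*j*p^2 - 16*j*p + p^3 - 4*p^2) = (-3*j*p^2 + 18*j*p - 27*j + p^3 - 6*p^2 + 9*p)/(p*(4*j*p - 16*j + p^2 - 4*p))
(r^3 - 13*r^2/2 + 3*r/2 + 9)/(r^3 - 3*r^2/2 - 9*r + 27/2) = (r^2 - 5*r - 6)/(r^2 - 9)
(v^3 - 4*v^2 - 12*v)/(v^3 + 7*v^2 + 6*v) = (v^2 - 4*v - 12)/(v^2 + 7*v + 6)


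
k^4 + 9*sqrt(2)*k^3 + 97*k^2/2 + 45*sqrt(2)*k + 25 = (k + sqrt(2)/2)*(k + sqrt(2))*(k + 5*sqrt(2)/2)*(k + 5*sqrt(2))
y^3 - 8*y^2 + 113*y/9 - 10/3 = (y - 6)*(y - 5/3)*(y - 1/3)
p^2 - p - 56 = (p - 8)*(p + 7)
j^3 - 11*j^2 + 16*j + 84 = (j - 7)*(j - 6)*(j + 2)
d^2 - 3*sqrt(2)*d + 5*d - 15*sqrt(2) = (d + 5)*(d - 3*sqrt(2))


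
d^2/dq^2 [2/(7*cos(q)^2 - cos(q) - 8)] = 2*(-196*sin(q)^4 + 323*sin(q)^2 - 73*cos(q)/4 + 21*cos(3*q)/4 - 13)/((cos(q) + 1)^3*(7*cos(q) - 8)^3)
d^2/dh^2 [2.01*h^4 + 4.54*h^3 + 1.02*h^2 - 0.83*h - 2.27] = 24.12*h^2 + 27.24*h + 2.04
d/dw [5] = 0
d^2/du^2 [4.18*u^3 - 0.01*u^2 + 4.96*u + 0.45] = 25.08*u - 0.02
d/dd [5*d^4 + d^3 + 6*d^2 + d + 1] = 20*d^3 + 3*d^2 + 12*d + 1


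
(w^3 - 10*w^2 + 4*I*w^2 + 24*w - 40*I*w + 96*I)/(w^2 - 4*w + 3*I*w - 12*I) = (w^2 + w*(-6 + 4*I) - 24*I)/(w + 3*I)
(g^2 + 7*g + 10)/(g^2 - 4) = (g + 5)/(g - 2)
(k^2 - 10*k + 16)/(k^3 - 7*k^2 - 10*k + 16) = (k - 2)/(k^2 + k - 2)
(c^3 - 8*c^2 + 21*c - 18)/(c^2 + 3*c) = (c^3 - 8*c^2 + 21*c - 18)/(c*(c + 3))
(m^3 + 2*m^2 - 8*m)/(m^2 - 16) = m*(m - 2)/(m - 4)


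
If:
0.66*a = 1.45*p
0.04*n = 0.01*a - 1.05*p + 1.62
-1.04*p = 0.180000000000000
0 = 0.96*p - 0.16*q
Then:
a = -0.38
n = 44.95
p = -0.17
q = -1.04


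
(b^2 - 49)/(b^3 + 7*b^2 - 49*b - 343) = 1/(b + 7)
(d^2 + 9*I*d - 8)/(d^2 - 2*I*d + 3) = (d + 8*I)/(d - 3*I)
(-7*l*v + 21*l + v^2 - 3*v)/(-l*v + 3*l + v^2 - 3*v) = (-7*l + v)/(-l + v)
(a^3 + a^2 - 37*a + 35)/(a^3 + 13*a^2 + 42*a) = (a^2 - 6*a + 5)/(a*(a + 6))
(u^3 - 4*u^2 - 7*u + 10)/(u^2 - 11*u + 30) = (u^2 + u - 2)/(u - 6)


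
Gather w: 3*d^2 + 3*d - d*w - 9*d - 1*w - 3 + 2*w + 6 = 3*d^2 - 6*d + w*(1 - d) + 3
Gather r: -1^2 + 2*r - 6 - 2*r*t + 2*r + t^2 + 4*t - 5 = r*(4 - 2*t) + t^2 + 4*t - 12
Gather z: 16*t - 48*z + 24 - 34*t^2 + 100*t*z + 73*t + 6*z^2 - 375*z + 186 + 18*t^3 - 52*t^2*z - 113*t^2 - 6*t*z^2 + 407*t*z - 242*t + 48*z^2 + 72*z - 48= 18*t^3 - 147*t^2 - 153*t + z^2*(54 - 6*t) + z*(-52*t^2 + 507*t - 351) + 162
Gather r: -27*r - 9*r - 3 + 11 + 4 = 12 - 36*r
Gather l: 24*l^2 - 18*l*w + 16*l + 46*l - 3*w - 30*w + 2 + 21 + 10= 24*l^2 + l*(62 - 18*w) - 33*w + 33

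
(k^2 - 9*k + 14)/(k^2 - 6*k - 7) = (k - 2)/(k + 1)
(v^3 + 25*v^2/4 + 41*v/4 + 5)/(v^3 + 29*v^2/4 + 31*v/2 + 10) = (v + 1)/(v + 2)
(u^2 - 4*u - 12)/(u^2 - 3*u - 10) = (u - 6)/(u - 5)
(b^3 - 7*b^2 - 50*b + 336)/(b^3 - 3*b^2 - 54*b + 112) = (b - 6)/(b - 2)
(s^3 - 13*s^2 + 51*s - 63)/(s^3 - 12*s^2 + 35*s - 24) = (s^2 - 10*s + 21)/(s^2 - 9*s + 8)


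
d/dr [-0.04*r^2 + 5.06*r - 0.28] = 5.06 - 0.08*r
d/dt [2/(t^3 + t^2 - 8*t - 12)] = 2*(-3*t^2 - 2*t + 8)/(t^3 + t^2 - 8*t - 12)^2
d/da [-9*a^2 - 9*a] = -18*a - 9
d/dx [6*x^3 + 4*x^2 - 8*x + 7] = 18*x^2 + 8*x - 8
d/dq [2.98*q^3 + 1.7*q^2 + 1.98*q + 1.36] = 8.94*q^2 + 3.4*q + 1.98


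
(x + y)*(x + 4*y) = x^2 + 5*x*y + 4*y^2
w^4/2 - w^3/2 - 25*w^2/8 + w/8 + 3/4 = (w/2 + 1)*(w - 3)*(w - 1/2)*(w + 1/2)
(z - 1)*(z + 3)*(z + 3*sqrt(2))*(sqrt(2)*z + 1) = sqrt(2)*z^4 + 2*sqrt(2)*z^3 + 7*z^3 + 14*z^2 - 21*z + 6*sqrt(2)*z - 9*sqrt(2)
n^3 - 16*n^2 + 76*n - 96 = (n - 8)*(n - 6)*(n - 2)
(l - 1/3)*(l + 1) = l^2 + 2*l/3 - 1/3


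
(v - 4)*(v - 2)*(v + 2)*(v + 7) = v^4 + 3*v^3 - 32*v^2 - 12*v + 112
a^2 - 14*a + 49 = (a - 7)^2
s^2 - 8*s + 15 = (s - 5)*(s - 3)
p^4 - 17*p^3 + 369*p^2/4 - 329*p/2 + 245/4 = (p - 7)^2*(p - 5/2)*(p - 1/2)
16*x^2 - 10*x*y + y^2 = (-8*x + y)*(-2*x + y)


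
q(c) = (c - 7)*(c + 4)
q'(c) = 2*c - 3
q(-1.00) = -24.00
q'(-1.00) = -5.00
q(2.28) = -29.64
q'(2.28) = 1.56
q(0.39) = -29.02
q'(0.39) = -2.22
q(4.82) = -19.23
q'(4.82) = 6.64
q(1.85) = -30.13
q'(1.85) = 0.70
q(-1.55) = -20.95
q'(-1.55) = -6.10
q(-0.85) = -24.73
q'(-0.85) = -4.70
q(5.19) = -16.63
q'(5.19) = 7.38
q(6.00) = -10.00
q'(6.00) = 9.00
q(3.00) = -28.00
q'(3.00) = 3.00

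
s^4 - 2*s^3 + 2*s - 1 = (s - 1)^3*(s + 1)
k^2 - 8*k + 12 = (k - 6)*(k - 2)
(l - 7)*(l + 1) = l^2 - 6*l - 7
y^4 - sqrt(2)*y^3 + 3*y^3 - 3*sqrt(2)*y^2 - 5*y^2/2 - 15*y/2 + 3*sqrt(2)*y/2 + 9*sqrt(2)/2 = (y + 3)*(y - 3*sqrt(2)/2)*(y - sqrt(2)/2)*(y + sqrt(2))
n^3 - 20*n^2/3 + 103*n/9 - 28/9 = (n - 4)*(n - 7/3)*(n - 1/3)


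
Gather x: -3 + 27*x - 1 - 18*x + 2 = 9*x - 2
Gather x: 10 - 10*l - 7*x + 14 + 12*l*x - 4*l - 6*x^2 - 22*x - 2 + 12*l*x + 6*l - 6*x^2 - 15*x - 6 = -8*l - 12*x^2 + x*(24*l - 44) + 16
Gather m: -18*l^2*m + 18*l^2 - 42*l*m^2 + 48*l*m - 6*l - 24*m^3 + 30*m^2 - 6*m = 18*l^2 - 6*l - 24*m^3 + m^2*(30 - 42*l) + m*(-18*l^2 + 48*l - 6)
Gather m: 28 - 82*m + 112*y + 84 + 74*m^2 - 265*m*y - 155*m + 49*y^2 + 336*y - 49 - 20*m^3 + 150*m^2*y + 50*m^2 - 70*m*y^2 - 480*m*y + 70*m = -20*m^3 + m^2*(150*y + 124) + m*(-70*y^2 - 745*y - 167) + 49*y^2 + 448*y + 63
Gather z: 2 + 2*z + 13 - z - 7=z + 8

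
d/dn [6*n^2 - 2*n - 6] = 12*n - 2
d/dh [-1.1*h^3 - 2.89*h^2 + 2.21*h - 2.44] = -3.3*h^2 - 5.78*h + 2.21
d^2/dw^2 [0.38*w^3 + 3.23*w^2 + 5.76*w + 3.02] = 2.28*w + 6.46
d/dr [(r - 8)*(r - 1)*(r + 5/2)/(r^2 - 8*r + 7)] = (r^2 - 14*r + 117/2)/(r^2 - 14*r + 49)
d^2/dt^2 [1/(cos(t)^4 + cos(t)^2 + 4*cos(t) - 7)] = 2*(8*sin(t)^8 - 20*sin(t)^6 - 37*sin(t)^4 + 16*sin(t)^2*cos(t)^6 - 2*sin(t)^2*cos(t) + 79*sin(t)^2 + 2*cos(t)^5 - 7)/(cos(t)^4 + cos(t)^2 + 4*cos(t) - 7)^3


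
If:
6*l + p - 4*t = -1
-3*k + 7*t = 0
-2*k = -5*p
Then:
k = 7*t/3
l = 23*t/45 - 1/6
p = 14*t/15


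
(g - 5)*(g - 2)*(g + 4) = g^3 - 3*g^2 - 18*g + 40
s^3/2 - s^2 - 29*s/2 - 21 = (s/2 + 1)*(s - 7)*(s + 3)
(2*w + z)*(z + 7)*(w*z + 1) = 2*w^2*z^2 + 14*w^2*z + w*z^3 + 7*w*z^2 + 2*w*z + 14*w + z^2 + 7*z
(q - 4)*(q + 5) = q^2 + q - 20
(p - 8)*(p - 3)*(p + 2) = p^3 - 9*p^2 + 2*p + 48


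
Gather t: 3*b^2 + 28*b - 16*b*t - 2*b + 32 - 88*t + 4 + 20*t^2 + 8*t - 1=3*b^2 + 26*b + 20*t^2 + t*(-16*b - 80) + 35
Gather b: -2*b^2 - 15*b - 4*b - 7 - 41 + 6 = -2*b^2 - 19*b - 42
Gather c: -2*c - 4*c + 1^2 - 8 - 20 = -6*c - 27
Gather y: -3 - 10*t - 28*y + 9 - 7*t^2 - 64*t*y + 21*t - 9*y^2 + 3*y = -7*t^2 + 11*t - 9*y^2 + y*(-64*t - 25) + 6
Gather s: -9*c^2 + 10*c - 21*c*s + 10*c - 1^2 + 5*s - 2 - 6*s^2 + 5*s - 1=-9*c^2 + 20*c - 6*s^2 + s*(10 - 21*c) - 4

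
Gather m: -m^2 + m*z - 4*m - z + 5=-m^2 + m*(z - 4) - z + 5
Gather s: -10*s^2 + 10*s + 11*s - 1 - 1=-10*s^2 + 21*s - 2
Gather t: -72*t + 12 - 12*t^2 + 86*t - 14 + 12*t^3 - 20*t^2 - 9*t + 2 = 12*t^3 - 32*t^2 + 5*t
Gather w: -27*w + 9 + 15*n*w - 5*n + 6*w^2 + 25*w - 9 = -5*n + 6*w^2 + w*(15*n - 2)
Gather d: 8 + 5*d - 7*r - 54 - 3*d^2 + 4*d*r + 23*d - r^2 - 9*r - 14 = -3*d^2 + d*(4*r + 28) - r^2 - 16*r - 60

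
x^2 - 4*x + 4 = (x - 2)^2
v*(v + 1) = v^2 + v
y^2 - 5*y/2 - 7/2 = (y - 7/2)*(y + 1)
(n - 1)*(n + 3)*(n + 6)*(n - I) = n^4 + 8*n^3 - I*n^3 + 9*n^2 - 8*I*n^2 - 18*n - 9*I*n + 18*I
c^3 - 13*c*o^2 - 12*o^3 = (c - 4*o)*(c + o)*(c + 3*o)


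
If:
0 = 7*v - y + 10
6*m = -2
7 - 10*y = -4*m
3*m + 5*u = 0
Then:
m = -1/3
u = 1/5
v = -283/210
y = 17/30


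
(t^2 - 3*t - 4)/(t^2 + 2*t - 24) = (t + 1)/(t + 6)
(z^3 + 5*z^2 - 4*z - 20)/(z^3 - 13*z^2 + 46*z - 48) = (z^2 + 7*z + 10)/(z^2 - 11*z + 24)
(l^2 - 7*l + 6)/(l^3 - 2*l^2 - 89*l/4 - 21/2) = 4*(l - 1)/(4*l^2 + 16*l + 7)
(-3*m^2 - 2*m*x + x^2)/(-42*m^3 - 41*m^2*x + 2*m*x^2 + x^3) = (-3*m + x)/(-42*m^2 + m*x + x^2)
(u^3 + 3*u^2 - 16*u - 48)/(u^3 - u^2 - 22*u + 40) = (u^2 + 7*u + 12)/(u^2 + 3*u - 10)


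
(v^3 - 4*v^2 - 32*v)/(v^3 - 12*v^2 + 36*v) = (v^2 - 4*v - 32)/(v^2 - 12*v + 36)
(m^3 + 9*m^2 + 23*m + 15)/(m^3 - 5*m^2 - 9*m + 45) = (m^2 + 6*m + 5)/(m^2 - 8*m + 15)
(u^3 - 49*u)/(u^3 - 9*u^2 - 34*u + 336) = u*(u + 7)/(u^2 - 2*u - 48)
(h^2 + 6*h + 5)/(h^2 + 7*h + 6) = (h + 5)/(h + 6)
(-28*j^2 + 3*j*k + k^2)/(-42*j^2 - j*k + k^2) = (28*j^2 - 3*j*k - k^2)/(42*j^2 + j*k - k^2)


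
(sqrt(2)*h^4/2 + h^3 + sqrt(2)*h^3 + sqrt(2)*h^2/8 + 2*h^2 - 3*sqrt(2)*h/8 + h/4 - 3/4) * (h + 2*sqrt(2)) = sqrt(2)*h^5/2 + sqrt(2)*h^4 + 3*h^4 + 17*sqrt(2)*h^3/8 + 6*h^3 + 3*h^2/4 + 29*sqrt(2)*h^2/8 - 9*h/4 + sqrt(2)*h/2 - 3*sqrt(2)/2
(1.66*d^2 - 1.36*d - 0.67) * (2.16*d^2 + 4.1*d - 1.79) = 3.5856*d^4 + 3.8684*d^3 - 9.9946*d^2 - 0.3126*d + 1.1993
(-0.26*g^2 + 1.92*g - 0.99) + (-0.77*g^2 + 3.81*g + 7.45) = -1.03*g^2 + 5.73*g + 6.46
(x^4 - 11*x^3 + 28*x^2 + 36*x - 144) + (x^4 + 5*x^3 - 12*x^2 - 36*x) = 2*x^4 - 6*x^3 + 16*x^2 - 144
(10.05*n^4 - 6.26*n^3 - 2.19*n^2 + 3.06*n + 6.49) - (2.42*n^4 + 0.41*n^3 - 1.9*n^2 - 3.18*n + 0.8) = 7.63*n^4 - 6.67*n^3 - 0.29*n^2 + 6.24*n + 5.69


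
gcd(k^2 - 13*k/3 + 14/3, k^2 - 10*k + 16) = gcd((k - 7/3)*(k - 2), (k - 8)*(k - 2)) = k - 2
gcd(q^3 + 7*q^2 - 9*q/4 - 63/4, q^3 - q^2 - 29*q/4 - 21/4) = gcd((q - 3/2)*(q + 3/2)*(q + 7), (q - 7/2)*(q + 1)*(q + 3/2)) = q + 3/2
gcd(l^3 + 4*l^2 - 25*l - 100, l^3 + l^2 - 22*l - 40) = l^2 - l - 20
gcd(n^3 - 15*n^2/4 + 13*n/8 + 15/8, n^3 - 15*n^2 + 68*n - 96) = n - 3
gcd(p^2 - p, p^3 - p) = p^2 - p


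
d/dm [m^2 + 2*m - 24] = 2*m + 2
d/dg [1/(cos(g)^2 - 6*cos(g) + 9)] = 2*sin(g)/(cos(g) - 3)^3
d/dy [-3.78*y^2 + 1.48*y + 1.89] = 1.48 - 7.56*y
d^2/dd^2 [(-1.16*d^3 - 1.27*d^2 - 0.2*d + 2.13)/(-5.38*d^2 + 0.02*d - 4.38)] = (5.6843418860808e-14*d^4 - 42.817416*d^3 - 550.079856*d^2 + 106.621272*d + 149.146056)/(155.720872*d^6 - 1.736664*d^5 + 380.335872*d^4 - 2.827736*d^3 + 309.641472*d^2 - 1.151064*d + 84.027672)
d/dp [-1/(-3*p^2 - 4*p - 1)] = 2*(-3*p - 2)/(3*p^2 + 4*p + 1)^2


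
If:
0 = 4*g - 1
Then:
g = 1/4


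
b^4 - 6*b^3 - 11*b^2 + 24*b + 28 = (b - 7)*(b - 2)*(b + 1)*(b + 2)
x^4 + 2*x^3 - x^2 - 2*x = x*(x - 1)*(x + 1)*(x + 2)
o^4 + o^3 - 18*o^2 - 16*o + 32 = (o - 4)*(o - 1)*(o + 2)*(o + 4)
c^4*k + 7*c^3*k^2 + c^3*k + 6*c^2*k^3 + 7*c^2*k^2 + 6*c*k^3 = c*(c + k)*(c + 6*k)*(c*k + k)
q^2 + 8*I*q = q*(q + 8*I)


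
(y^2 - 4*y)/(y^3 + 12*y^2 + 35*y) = (y - 4)/(y^2 + 12*y + 35)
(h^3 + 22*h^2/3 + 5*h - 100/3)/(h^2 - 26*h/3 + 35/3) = (h^2 + 9*h + 20)/(h - 7)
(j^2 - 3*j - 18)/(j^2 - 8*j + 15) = (j^2 - 3*j - 18)/(j^2 - 8*j + 15)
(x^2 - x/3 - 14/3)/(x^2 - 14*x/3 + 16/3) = (3*x^2 - x - 14)/(3*x^2 - 14*x + 16)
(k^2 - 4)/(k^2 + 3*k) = (k^2 - 4)/(k*(k + 3))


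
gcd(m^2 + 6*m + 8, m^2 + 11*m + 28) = m + 4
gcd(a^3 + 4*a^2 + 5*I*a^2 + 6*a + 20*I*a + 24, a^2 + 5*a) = 1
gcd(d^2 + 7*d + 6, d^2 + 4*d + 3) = d + 1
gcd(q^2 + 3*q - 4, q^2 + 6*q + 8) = q + 4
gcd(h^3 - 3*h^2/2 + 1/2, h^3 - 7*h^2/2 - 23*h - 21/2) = h + 1/2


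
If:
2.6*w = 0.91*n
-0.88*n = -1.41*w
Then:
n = 0.00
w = 0.00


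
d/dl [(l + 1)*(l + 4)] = 2*l + 5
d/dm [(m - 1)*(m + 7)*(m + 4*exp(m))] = 4*m^2*exp(m) + 3*m^2 + 32*m*exp(m) + 12*m - 4*exp(m) - 7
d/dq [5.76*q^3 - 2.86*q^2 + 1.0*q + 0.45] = 17.28*q^2 - 5.72*q + 1.0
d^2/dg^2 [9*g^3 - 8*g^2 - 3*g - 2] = 54*g - 16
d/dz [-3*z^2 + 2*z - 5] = 2 - 6*z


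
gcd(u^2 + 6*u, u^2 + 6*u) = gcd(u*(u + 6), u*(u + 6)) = u^2 + 6*u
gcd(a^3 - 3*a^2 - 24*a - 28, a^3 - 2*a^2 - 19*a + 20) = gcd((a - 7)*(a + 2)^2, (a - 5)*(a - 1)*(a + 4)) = 1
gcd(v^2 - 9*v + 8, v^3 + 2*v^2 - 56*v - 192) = v - 8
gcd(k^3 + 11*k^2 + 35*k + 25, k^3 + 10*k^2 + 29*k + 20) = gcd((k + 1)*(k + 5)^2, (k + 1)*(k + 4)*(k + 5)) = k^2 + 6*k + 5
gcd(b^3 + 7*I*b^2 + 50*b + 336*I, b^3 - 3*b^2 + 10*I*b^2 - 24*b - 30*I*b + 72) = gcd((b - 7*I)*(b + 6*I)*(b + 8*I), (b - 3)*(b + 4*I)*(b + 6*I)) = b + 6*I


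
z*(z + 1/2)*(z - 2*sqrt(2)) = z^3 - 2*sqrt(2)*z^2 + z^2/2 - sqrt(2)*z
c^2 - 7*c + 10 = (c - 5)*(c - 2)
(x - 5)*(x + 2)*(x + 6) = x^3 + 3*x^2 - 28*x - 60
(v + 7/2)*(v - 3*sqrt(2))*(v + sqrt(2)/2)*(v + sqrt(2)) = v^4 - 3*sqrt(2)*v^3/2 + 7*v^3/2 - 8*v^2 - 21*sqrt(2)*v^2/4 - 28*v - 3*sqrt(2)*v - 21*sqrt(2)/2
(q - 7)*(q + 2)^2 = q^3 - 3*q^2 - 24*q - 28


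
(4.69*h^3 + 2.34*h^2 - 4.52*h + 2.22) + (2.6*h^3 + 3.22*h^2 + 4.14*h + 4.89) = 7.29*h^3 + 5.56*h^2 - 0.38*h + 7.11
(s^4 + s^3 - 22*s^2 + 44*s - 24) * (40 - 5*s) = -5*s^5 + 35*s^4 + 150*s^3 - 1100*s^2 + 1880*s - 960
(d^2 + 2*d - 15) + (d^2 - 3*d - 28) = 2*d^2 - d - 43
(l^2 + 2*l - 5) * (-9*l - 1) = -9*l^3 - 19*l^2 + 43*l + 5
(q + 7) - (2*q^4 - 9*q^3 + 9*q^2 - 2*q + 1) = -2*q^4 + 9*q^3 - 9*q^2 + 3*q + 6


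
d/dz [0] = 0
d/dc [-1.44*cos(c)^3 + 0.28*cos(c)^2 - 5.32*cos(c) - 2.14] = (4.32*cos(c)^2 - 0.56*cos(c) + 5.32)*sin(c)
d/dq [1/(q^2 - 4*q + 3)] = 2*(2 - q)/(q^2 - 4*q + 3)^2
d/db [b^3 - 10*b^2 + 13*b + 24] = 3*b^2 - 20*b + 13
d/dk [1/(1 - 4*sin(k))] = 4*cos(k)/(4*sin(k) - 1)^2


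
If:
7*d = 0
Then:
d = 0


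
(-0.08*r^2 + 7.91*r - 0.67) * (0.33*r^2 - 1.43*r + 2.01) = -0.0264*r^4 + 2.7247*r^3 - 11.6932*r^2 + 16.8572*r - 1.3467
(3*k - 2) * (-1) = 2 - 3*k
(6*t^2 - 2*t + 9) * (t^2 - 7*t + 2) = 6*t^4 - 44*t^3 + 35*t^2 - 67*t + 18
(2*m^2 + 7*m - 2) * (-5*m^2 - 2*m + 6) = -10*m^4 - 39*m^3 + 8*m^2 + 46*m - 12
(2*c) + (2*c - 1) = 4*c - 1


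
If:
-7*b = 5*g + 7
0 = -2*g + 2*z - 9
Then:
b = 31/14 - 5*z/7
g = z - 9/2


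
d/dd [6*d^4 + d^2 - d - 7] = 24*d^3 + 2*d - 1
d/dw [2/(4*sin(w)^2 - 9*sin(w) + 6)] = 2*(9 - 8*sin(w))*cos(w)/(4*sin(w)^2 - 9*sin(w) + 6)^2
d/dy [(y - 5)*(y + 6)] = 2*y + 1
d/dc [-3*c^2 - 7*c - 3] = -6*c - 7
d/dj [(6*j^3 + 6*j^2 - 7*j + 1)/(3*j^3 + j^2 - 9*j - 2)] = (-12*j^4 - 66*j^3 - 92*j^2 - 26*j + 23)/(9*j^6 + 6*j^5 - 53*j^4 - 30*j^3 + 77*j^2 + 36*j + 4)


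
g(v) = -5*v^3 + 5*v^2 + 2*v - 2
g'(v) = -15*v^2 + 10*v + 2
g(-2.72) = 130.17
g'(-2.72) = -136.18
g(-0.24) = -2.12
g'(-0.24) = -1.26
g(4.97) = -482.37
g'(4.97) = -318.81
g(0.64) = 0.02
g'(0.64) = 2.26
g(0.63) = -0.01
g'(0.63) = 2.35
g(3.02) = -88.08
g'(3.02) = -104.61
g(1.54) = -5.32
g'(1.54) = -18.17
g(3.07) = -93.41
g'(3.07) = -108.67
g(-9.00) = 4030.00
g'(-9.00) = -1303.00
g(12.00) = -7898.00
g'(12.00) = -2038.00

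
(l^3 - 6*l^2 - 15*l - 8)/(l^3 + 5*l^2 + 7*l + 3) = (l - 8)/(l + 3)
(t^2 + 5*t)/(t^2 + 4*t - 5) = t/(t - 1)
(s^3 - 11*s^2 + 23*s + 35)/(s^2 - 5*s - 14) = (s^2 - 4*s - 5)/(s + 2)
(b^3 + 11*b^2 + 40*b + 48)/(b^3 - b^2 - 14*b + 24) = (b^2 + 7*b + 12)/(b^2 - 5*b + 6)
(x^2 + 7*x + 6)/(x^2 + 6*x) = (x + 1)/x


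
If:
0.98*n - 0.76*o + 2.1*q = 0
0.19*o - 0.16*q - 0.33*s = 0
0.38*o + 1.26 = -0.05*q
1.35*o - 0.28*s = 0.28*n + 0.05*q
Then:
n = -15.54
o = -4.08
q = 5.77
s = -5.15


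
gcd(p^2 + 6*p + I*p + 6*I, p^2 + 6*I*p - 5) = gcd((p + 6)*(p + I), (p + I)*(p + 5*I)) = p + I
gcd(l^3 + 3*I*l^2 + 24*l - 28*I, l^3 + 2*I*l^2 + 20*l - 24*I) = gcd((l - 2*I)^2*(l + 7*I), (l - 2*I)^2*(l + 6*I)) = l^2 - 4*I*l - 4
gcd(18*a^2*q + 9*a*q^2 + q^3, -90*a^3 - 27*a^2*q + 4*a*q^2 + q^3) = 18*a^2 + 9*a*q + q^2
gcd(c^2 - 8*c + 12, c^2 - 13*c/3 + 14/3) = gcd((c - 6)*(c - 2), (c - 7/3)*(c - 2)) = c - 2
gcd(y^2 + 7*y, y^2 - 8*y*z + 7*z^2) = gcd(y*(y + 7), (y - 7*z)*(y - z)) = 1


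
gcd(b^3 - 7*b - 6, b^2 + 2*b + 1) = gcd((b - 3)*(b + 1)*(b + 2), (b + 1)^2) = b + 1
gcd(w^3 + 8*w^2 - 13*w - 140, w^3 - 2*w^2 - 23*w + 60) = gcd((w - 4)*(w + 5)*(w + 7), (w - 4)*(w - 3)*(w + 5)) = w^2 + w - 20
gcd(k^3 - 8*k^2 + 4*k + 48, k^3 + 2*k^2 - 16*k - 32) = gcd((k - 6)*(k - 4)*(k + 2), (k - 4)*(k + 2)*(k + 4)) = k^2 - 2*k - 8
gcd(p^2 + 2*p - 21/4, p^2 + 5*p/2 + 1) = 1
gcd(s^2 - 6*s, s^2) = s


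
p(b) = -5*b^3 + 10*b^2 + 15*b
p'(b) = -15*b^2 + 20*b + 15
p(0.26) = 4.49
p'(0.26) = 19.19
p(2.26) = 27.26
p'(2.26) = -16.41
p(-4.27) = 507.55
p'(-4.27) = -343.89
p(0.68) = 13.25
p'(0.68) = 21.66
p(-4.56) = 613.63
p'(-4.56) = -388.10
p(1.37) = 26.46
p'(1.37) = 14.25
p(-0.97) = -0.58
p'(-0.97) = -18.51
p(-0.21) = -2.66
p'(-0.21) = 10.14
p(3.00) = 0.00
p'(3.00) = -60.00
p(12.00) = -7020.00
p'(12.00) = -1905.00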